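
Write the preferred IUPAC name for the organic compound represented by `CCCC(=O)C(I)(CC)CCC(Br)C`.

The longest carbon chain that includes the carbonyl has 9 carbons, so the parent hydride is nonane.
A ketone (C=O on an internal carbon) is the principal characteristic group, giving the suffix -one.
The numbering direction is chosen so that numbering from this end puts the carbonyl group at C-4 rather than C-6.
This places the carbonyl at C-4; a bromo group at C-8; an ethyl group at C-5; an iodo group at C-5.
The substituents are ordered alphabetically, ignoring any di-/tri- multipliers.
The name is 8-bromo-5-ethyl-5-iodononan-4-one.

8-bromo-5-ethyl-5-iodononan-4-one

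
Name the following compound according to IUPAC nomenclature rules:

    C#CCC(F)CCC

4-fluorohept-1-yne

The longest carbon chain that includes the multiple bond has 7 carbons, so the parent hydride is heptane.
The chain contains a C≡C triple bond, so the unsaturation ending is -yne.
Number the chain so that numbering from this end puts the triple bond at C-1 rather than C-6.
That gives the triple bond between C-1 and C-2; a fluoro group at C-4.
The name is 4-fluorohept-1-yne.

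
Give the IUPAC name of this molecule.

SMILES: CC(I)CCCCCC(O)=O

7-iodooctanoic acid

The longest chain bearing the –COOH group is 8 carbons long (octane).
The principal characteristic group is a carboxylic acid (terminal –COOH), named with the suffix -oic acid.
The numbering direction is chosen so that the carboxylic acid carbon is C-1 by definition.
With this numbering: an iodo group at C-7.
The name is 7-iodooctanoic acid.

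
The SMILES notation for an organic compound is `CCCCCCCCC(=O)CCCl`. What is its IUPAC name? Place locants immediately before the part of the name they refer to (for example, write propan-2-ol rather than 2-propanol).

Counting along the main chain through the carbonyl gives 11 carbons: the parent is undecane.
A ketone (C=O on an internal carbon) is the principal characteristic group, giving the suffix -one.
Choose the numbering such that numbering from this end puts the carbonyl group at C-3 rather than C-9.
This places the carbonyl at C-3; a chloro group at C-1.
Putting it together: 1-chloroundecan-3-one.

1-chloroundecan-3-one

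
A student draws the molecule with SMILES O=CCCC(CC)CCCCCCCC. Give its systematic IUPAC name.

4-ethyldodecanal

Counting along the main chain through the –CHO group gives 12 carbons: the parent is dodecane.
The highest-priority functional group is an aldehyde (terminal –CHO), so the name ends in -al.
The numbering direction is chosen so that the aldehyde carbon is C-1 by definition.
This places an ethyl group at C-4.
The name is 4-ethyldodecanal.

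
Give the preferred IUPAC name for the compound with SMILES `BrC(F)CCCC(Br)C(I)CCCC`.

1,5-dibromo-1-fluoro-6-iododecane

The longest carbon chain is 10 atoms: the parent is decane.
Choose the numbering such that the substituent locant set {1,1,5,6} is lower than {5,6,10,10} at the first point of difference.
That gives bromo groups at C-1 and C-5; a fluoro group at C-1; an iodo group at C-6.
Substituent prefixes are cited in alphabetical order (multiplying prefixes like di-/tri- are ignored for ordering).
Putting it together: 1,5-dibromo-1-fluoro-6-iododecane.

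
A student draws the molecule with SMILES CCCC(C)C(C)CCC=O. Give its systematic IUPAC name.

4,5-dimethyloctanal

The longest carbon chain that includes the –CHO group has 8 carbons, so the parent hydride is octane.
The principal characteristic group is an aldehyde (terminal –CHO), named with the suffix -al.
Choose the numbering such that the aldehyde carbon is C-1 by definition.
That gives methyl groups at C-4 and C-5.
Putting it together: 4,5-dimethyloctanal.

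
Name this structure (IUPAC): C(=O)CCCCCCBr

Counting along the main chain through the –CHO group gives 7 carbons: the parent is heptane.
The highest-priority functional group is an aldehyde (terminal –CHO), so the name ends in -al.
The numbering direction is chosen so that the aldehyde carbon is C-1 by definition.
That gives a bromo group at C-7.
The name is 7-bromoheptanal.

7-bromoheptanal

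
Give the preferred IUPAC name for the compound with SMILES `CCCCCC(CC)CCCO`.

4-ethylnonan-1-ol

Counting along the main chain through the –OH group gives 9 carbons: the parent is nonane.
The principal characteristic group is an alcohol (–OH), named with the suffix -ol.
The numbering direction is chosen so that numbering from this end puts the hydroxyl group at C-1 rather than C-9.
This places the hydroxyl at C-1; an ethyl group at C-4.
The name is 4-ethylnonan-1-ol.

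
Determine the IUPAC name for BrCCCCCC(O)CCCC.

The longest carbon chain that includes the –OH group has 10 carbons, so the parent hydride is decane.
The principal characteristic group is an alcohol (–OH), named with the suffix -ol.
The numbering direction is chosen so that numbering from this end puts the hydroxyl group at C-5 rather than C-6.
This places the hydroxyl at C-5; a bromo group at C-10.
Putting it together: 10-bromodecan-5-ol.

10-bromodecan-5-ol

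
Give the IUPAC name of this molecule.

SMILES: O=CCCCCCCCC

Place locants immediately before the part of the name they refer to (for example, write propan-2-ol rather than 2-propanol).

The longest chain bearing the –CHO group is 9 carbons long (nonane).
An aldehyde (terminal –CHO) is the principal characteristic group, giving the suffix -al.
The numbering direction is chosen so that the aldehyde carbon is C-1 by definition.
Assembling the pieces gives nonanal.

nonanal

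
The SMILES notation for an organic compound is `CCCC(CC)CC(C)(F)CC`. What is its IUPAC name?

5-ethyl-3-fluoro-3-methyloctane

The longest carbon chain is 8 atoms: the parent is octane.
Choose the numbering such that the substituent locant set {3,3,5} is lower than {4,6,6} at the first point of difference.
This places an ethyl group at C-5; a fluoro group at C-3; a methyl group at C-3.
Prefixes are listed alphabetically: ethyl, fluoro, methyl.
The name is 5-ethyl-3-fluoro-3-methyloctane.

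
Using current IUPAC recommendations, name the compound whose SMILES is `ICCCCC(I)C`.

The parent chain contains 6 carbons (hexane).
Number the chain so that the substituent locant set {1,5} is lower than {2,6} at the first point of difference.
That gives iodo groups at C-1 and C-5.
The name is 1,5-diiodohexane.

1,5-diiodohexane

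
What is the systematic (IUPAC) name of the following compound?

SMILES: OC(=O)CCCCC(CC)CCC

6-ethylnonanoic acid

Counting along the main chain through the –COOH group gives 9 carbons: the parent is nonane.
The principal characteristic group is a carboxylic acid (terminal –COOH), named with the suffix -oic acid.
Number the chain so that the carboxylic acid carbon is C-1 by definition.
This places an ethyl group at C-6.
Assembling the pieces gives 6-ethylnonanoic acid.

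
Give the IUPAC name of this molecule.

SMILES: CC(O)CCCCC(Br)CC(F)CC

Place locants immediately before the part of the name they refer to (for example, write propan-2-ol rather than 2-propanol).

The longest chain bearing the –OH group is 11 carbons long (undecane).
The principal characteristic group is an alcohol (–OH), named with the suffix -ol.
The numbering direction is chosen so that numbering from this end puts the hydroxyl group at C-2 rather than C-10.
This places the hydroxyl at C-2; a bromo group at C-7; a fluoro group at C-9.
Substituent prefixes are cited in alphabetical order (multiplying prefixes like di-/tri- are ignored for ordering).
The name is 7-bromo-9-fluoroundecan-2-ol.

7-bromo-9-fluoroundecan-2-ol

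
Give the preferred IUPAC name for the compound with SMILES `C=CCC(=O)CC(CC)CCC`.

Counting along the main chain through the carbonyl and the multiple bond gives 9 carbons: the parent is nonane.
A ketone (C=O on an internal carbon) is the principal characteristic group, giving the suffix -one.
The chain contains a C=C double bond, so the unsaturation ending is -ene.
Choose the numbering such that numbering from this end puts the carbonyl group at C-4 rather than C-6.
With this numbering: the carbonyl at C-4; the double bond between C-1 and C-2; an ethyl group at C-6.
Putting it together: 6-ethylnon-1-en-4-one.

6-ethylnon-1-en-4-one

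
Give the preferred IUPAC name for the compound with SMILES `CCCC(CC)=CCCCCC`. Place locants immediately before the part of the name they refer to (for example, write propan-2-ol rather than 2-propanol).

Counting along the main chain through the multiple bond gives 10 carbons: the parent is decane.
There is one C=C double bond, indicated by the ending -ene.
Number the chain so that numbering from this end puts the double bond at C-4 rather than C-6.
With this numbering: the double bond between C-4 and C-5; an ethyl group at C-4.
Assembling the pieces gives 4-ethyldec-4-ene.

4-ethyldec-4-ene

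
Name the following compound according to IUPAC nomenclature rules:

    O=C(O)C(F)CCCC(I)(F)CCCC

The longest carbon chain that includes the –COOH group has 10 carbons, so the parent hydride is decane.
A carboxylic acid (terminal –COOH) is the principal characteristic group, giving the suffix -oic acid.
Choose the numbering such that the carboxylic acid carbon is C-1 by definition.
This places fluoro groups at C-2 and C-6; an iodo group at C-6.
Substituent prefixes are cited in alphabetical order (multiplying prefixes like di-/tri- are ignored for ordering).
The name is 2,6-difluoro-6-iododecanoic acid.

2,6-difluoro-6-iododecanoic acid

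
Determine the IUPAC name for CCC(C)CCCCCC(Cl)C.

2-chloro-8-methyldecane

The longest continuous carbon chain has 10 atoms, so the parent hydride is decane.
The numbering direction is chosen so that the substituent locant set {2,8} is lower than {3,9} at the first point of difference.
That gives a chloro group at C-2; a methyl group at C-8.
Prefixes are listed alphabetically: chloro, methyl.
Assembling the pieces gives 2-chloro-8-methyldecane.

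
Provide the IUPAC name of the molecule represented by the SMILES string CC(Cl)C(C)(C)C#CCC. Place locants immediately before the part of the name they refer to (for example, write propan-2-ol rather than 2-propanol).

6-chloro-5,5-dimethylhept-3-yne

Counting along the main chain through the multiple bond gives 7 carbons: the parent is heptane.
A C≡C triple bond in the chain gives the infix -yne-.
Number the chain so that numbering from this end puts the triple bond at C-3 rather than C-4.
With this numbering: the triple bond between C-3 and C-4; a chloro group at C-6; two methyl groups at C-5.
The substituents are ordered alphabetically, ignoring any di-/tri- multipliers.
Putting it together: 6-chloro-5,5-dimethylhept-3-yne.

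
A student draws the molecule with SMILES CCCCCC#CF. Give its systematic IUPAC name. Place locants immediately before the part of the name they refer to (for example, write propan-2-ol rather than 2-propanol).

1-fluorohept-1-yne

The longest carbon chain that includes the multiple bond has 7 carbons, so the parent hydride is heptane.
There is one C≡C triple bond, indicated by the ending -yne.
Choose the numbering such that numbering from this end puts the triple bond at C-1 rather than C-6.
This places the triple bond between C-1 and C-2; a fluoro group at C-1.
Putting it together: 1-fluorohept-1-yne.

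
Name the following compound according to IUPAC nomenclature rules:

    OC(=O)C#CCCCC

hept-2-ynoic acid

The longest chain bearing the –COOH group and the multiple bond is 7 carbons long (heptane).
The highest-priority functional group is a carboxylic acid (terminal –COOH), so the name ends in -oic acid.
There is one C≡C triple bond, indicated by the ending -yne.
Choose the numbering such that the carboxylic acid carbon is C-1 by definition.
That gives the triple bond between C-2 and C-3.
Assembling the pieces gives hept-2-ynoic acid.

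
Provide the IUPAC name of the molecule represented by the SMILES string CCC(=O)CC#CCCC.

Counting along the main chain through the carbonyl and the multiple bond gives 9 carbons: the parent is nonane.
A ketone (C=O on an internal carbon) is the principal characteristic group, giving the suffix -one.
There is one C≡C triple bond, indicated by the ending -yne.
Choose the numbering such that numbering from this end puts the carbonyl group at C-3 rather than C-7.
This places the carbonyl at C-3; the triple bond between C-5 and C-6.
Assembling the pieces gives non-5-yn-3-one.

non-5-yn-3-one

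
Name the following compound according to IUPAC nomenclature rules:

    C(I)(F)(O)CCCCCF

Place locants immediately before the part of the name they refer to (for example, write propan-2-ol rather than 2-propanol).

Counting along the main chain through the –OH group gives 6 carbons: the parent is hexane.
The highest-priority functional group is an alcohol (–OH), so the name ends in -ol.
Choose the numbering such that numbering from this end puts the hydroxyl group at C-1 rather than C-6.
With this numbering: the hydroxyl at C-1; fluoro groups at C-1 and C-6; an iodo group at C-1.
Substituent prefixes are cited in alphabetical order (multiplying prefixes like di-/tri- are ignored for ordering).
Putting it together: 1,6-difluoro-1-iodohexan-1-ol.

1,6-difluoro-1-iodohexan-1-ol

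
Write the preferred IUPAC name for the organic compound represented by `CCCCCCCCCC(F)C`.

The longest continuous carbon chain has 11 atoms, so the parent hydride is undecane.
Number the chain so that the substituent locant set {2} is lower than {10} at the first point of difference.
This places a fluoro group at C-2.
Putting it together: 2-fluoroundecane.

2-fluoroundecane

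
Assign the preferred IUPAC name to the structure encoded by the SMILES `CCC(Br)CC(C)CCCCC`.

3-bromo-5-methyldecane

The longest continuous carbon chain has 10 atoms, so the parent hydride is decane.
Number the chain so that the substituent locant set {3,5} is lower than {6,8} at the first point of difference.
That gives a bromo group at C-3; a methyl group at C-5.
Substituent prefixes are cited in alphabetical order (multiplying prefixes like di-/tri- are ignored for ordering).
Assembling the pieces gives 3-bromo-5-methyldecane.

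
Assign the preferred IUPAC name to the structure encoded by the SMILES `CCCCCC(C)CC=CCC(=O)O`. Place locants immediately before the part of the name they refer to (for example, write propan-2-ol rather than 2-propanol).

6-methylundec-3-enoic acid

The longest carbon chain that includes the –COOH group and the multiple bond has 11 carbons, so the parent hydride is undecane.
The highest-priority functional group is a carboxylic acid (terminal –COOH), so the name ends in -oic acid.
The chain contains a C=C double bond, so the unsaturation ending is -ene.
Choose the numbering such that the carboxylic acid carbon is C-1 by definition.
This places the double bond between C-3 and C-4; a methyl group at C-6.
Putting it together: 6-methylundec-3-enoic acid.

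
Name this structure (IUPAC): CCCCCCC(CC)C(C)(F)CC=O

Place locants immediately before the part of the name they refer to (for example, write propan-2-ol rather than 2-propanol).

The longest carbon chain that includes the –CHO group has 10 carbons, so the parent hydride is decane.
The principal characteristic group is an aldehyde (terminal –CHO), named with the suffix -al.
Number the chain so that the aldehyde carbon is C-1 by definition.
With this numbering: an ethyl group at C-4; a fluoro group at C-3; a methyl group at C-3.
The substituents are ordered alphabetically, ignoring any di-/tri- multipliers.
Putting it together: 4-ethyl-3-fluoro-3-methyldecanal.

4-ethyl-3-fluoro-3-methyldecanal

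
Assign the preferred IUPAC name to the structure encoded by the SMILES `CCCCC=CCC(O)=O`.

The longest chain bearing the –COOH group and the multiple bond is 8 carbons long (octane).
The highest-priority functional group is a carboxylic acid (terminal –COOH), so the name ends in -oic acid.
The chain contains a C=C double bond, so the unsaturation ending is -ene.
Choose the numbering such that the carboxylic acid carbon is C-1 by definition.
With this numbering: the double bond between C-3 and C-4.
Assembling the pieces gives oct-3-enoic acid.

oct-3-enoic acid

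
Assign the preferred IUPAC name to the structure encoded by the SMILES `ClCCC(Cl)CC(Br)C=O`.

2-bromo-4,6-dichlorohexanal

Counting along the main chain through the –CHO group gives 6 carbons: the parent is hexane.
The highest-priority functional group is an aldehyde (terminal –CHO), so the name ends in -al.
The numbering direction is chosen so that the aldehyde carbon is C-1 by definition.
With this numbering: a bromo group at C-2; chloro groups at C-4 and C-6.
Substituent prefixes are cited in alphabetical order (multiplying prefixes like di-/tri- are ignored for ordering).
Putting it together: 2-bromo-4,6-dichlorohexanal.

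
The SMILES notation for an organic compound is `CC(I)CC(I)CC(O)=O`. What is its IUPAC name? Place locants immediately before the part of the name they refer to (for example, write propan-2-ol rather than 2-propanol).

3,5-diiodohexanoic acid

The longest chain bearing the –COOH group is 6 carbons long (hexane).
A carboxylic acid (terminal –COOH) is the principal characteristic group, giving the suffix -oic acid.
Choose the numbering such that the carboxylic acid carbon is C-1 by definition.
This places iodo groups at C-3 and C-5.
Putting it together: 3,5-diiodohexanoic acid.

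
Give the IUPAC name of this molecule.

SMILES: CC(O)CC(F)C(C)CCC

The longest carbon chain that includes the –OH group has 8 carbons, so the parent hydride is octane.
An alcohol (–OH) is the principal characteristic group, giving the suffix -ol.
Number the chain so that numbering from this end puts the hydroxyl group at C-2 rather than C-7.
With this numbering: the hydroxyl at C-2; a fluoro group at C-4; a methyl group at C-5.
The substituents are ordered alphabetically, ignoring any di-/tri- multipliers.
Assembling the pieces gives 4-fluoro-5-methyloctan-2-ol.

4-fluoro-5-methyloctan-2-ol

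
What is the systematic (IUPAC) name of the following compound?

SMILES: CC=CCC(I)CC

The longest chain bearing the multiple bond is 7 carbons long (heptane).
There is one C=C double bond, indicated by the ending -ene.
Number the chain so that numbering from this end puts the double bond at C-2 rather than C-5.
With this numbering: the double bond between C-2 and C-3; an iodo group at C-5.
Assembling the pieces gives 5-iodohept-2-ene.

5-iodohept-2-ene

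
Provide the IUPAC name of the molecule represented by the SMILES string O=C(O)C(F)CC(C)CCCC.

2-fluoro-4-methyloctanoic acid

Counting along the main chain through the –COOH group gives 8 carbons: the parent is octane.
The highest-priority functional group is a carboxylic acid (terminal –COOH), so the name ends in -oic acid.
The numbering direction is chosen so that the carboxylic acid carbon is C-1 by definition.
With this numbering: a fluoro group at C-2; a methyl group at C-4.
The substituents are ordered alphabetically, ignoring any di-/tri- multipliers.
The name is 2-fluoro-4-methyloctanoic acid.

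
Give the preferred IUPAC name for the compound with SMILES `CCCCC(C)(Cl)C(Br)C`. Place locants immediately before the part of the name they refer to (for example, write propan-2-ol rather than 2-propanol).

The parent chain contains 7 carbons (heptane).
Choose the numbering such that the substituent locant set {2,3,3} is lower than {5,5,6} at the first point of difference.
This places a bromo group at C-2; a chloro group at C-3; a methyl group at C-3.
The substituents are ordered alphabetically, ignoring any di-/tri- multipliers.
Putting it together: 2-bromo-3-chloro-3-methylheptane.

2-bromo-3-chloro-3-methylheptane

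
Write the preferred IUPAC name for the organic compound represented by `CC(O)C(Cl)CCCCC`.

3-chlorooctan-2-ol

Counting along the main chain through the –OH group gives 8 carbons: the parent is octane.
The principal characteristic group is an alcohol (–OH), named with the suffix -ol.
The numbering direction is chosen so that numbering from this end puts the hydroxyl group at C-2 rather than C-7.
With this numbering: the hydroxyl at C-2; a chloro group at C-3.
Assembling the pieces gives 3-chlorooctan-2-ol.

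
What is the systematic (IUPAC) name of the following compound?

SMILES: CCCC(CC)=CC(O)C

4-ethylhept-3-en-2-ol

The longest carbon chain that includes the –OH group and the multiple bond has 7 carbons, so the parent hydride is heptane.
The highest-priority functional group is an alcohol (–OH), so the name ends in -ol.
A C=C double bond in the chain gives the infix -ene-.
The numbering direction is chosen so that numbering from this end puts the hydroxyl group at C-2 rather than C-6.
With this numbering: the hydroxyl at C-2; the double bond between C-3 and C-4; an ethyl group at C-4.
Assembling the pieces gives 4-ethylhept-3-en-2-ol.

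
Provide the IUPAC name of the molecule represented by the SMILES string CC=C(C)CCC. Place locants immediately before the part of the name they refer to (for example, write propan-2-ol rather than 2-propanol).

The longest carbon chain that includes the multiple bond has 6 carbons, so the parent hydride is hexane.
There is one C=C double bond, indicated by the ending -ene.
Choose the numbering such that numbering from this end puts the double bond at C-2 rather than C-4.
This places the double bond between C-2 and C-3; a methyl group at C-3.
The name is 3-methylhex-2-ene.

3-methylhex-2-ene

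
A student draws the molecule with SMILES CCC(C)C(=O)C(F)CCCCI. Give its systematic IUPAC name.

The longest carbon chain that includes the carbonyl has 9 carbons, so the parent hydride is nonane.
The principal characteristic group is a ketone (C=O on an internal carbon), named with the suffix -one.
Number the chain so that numbering from this end puts the carbonyl group at C-4 rather than C-6.
That gives the carbonyl at C-4; a fluoro group at C-5; an iodo group at C-9; a methyl group at C-3.
Prefixes are listed alphabetically: fluoro, iodo, methyl.
Assembling the pieces gives 5-fluoro-9-iodo-3-methylnonan-4-one.

5-fluoro-9-iodo-3-methylnonan-4-one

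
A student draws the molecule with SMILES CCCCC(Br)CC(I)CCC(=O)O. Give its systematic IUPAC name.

6-bromo-4-iododecanoic acid

Counting along the main chain through the –COOH group gives 10 carbons: the parent is decane.
The principal characteristic group is a carboxylic acid (terminal –COOH), named with the suffix -oic acid.
The numbering direction is chosen so that the carboxylic acid carbon is C-1 by definition.
With this numbering: a bromo group at C-6; an iodo group at C-4.
Substituent prefixes are cited in alphabetical order (multiplying prefixes like di-/tri- are ignored for ordering).
Assembling the pieces gives 6-bromo-4-iododecanoic acid.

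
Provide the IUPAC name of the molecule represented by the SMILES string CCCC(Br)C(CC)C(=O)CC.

5-bromo-4-ethyloctan-3-one

Counting along the main chain through the carbonyl gives 8 carbons: the parent is octane.
The principal characteristic group is a ketone (C=O on an internal carbon), named with the suffix -one.
Choose the numbering such that numbering from this end puts the carbonyl group at C-3 rather than C-6.
With this numbering: the carbonyl at C-3; a bromo group at C-5; an ethyl group at C-4.
Substituent prefixes are cited in alphabetical order (multiplying prefixes like di-/tri- are ignored for ordering).
Assembling the pieces gives 5-bromo-4-ethyloctan-3-one.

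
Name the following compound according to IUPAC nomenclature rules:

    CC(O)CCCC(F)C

6-fluoroheptan-2-ol

The longest chain bearing the –OH group is 7 carbons long (heptane).
An alcohol (–OH) is the principal characteristic group, giving the suffix -ol.
Number the chain so that numbering from this end puts the hydroxyl group at C-2 rather than C-6.
This places the hydroxyl at C-2; a fluoro group at C-6.
Assembling the pieces gives 6-fluoroheptan-2-ol.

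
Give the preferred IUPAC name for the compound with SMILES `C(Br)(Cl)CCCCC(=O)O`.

The longest carbon chain that includes the –COOH group has 6 carbons, so the parent hydride is hexane.
The principal characteristic group is a carboxylic acid (terminal –COOH), named with the suffix -oic acid.
Number the chain so that the carboxylic acid carbon is C-1 by definition.
With this numbering: a bromo group at C-6; a chloro group at C-6.
Substituent prefixes are cited in alphabetical order (multiplying prefixes like di-/tri- are ignored for ordering).
Assembling the pieces gives 6-bromo-6-chlorohexanoic acid.

6-bromo-6-chlorohexanoic acid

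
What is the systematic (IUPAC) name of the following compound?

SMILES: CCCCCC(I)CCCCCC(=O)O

The longest chain bearing the –COOH group is 12 carbons long (dodecane).
The principal characteristic group is a carboxylic acid (terminal –COOH), named with the suffix -oic acid.
The numbering direction is chosen so that the carboxylic acid carbon is C-1 by definition.
That gives an iodo group at C-7.
Putting it together: 7-iodododecanoic acid.

7-iodododecanoic acid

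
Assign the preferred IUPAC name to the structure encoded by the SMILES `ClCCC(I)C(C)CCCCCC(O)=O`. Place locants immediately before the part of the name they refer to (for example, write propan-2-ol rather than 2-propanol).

10-chloro-8-iodo-7-methyldecanoic acid

Counting along the main chain through the –COOH group gives 10 carbons: the parent is decane.
The highest-priority functional group is a carboxylic acid (terminal –COOH), so the name ends in -oic acid.
The numbering direction is chosen so that the carboxylic acid carbon is C-1 by definition.
That gives a chloro group at C-10; an iodo group at C-8; a methyl group at C-7.
The substituents are ordered alphabetically, ignoring any di-/tri- multipliers.
Putting it together: 10-chloro-8-iodo-7-methyldecanoic acid.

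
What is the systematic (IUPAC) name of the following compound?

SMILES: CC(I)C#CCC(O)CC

The longest carbon chain that includes the –OH group and the multiple bond has 8 carbons, so the parent hydride is octane.
The principal characteristic group is an alcohol (–OH), named with the suffix -ol.
There is one C≡C triple bond, indicated by the ending -yne.
Number the chain so that numbering from this end puts the hydroxyl group at C-3 rather than C-6.
With this numbering: the hydroxyl at C-3; the triple bond between C-5 and C-6; an iodo group at C-7.
The name is 7-iodooct-5-yn-3-ol.

7-iodooct-5-yn-3-ol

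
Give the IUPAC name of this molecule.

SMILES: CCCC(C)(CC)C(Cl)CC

3-chloro-4-ethyl-4-methylheptane

The longest carbon chain is 7 atoms: the parent is heptane.
Number the chain so that the substituent locant set {3,4,4} is lower than {4,4,5} at the first point of difference.
With this numbering: a chloro group at C-3; an ethyl group at C-4; a methyl group at C-4.
The substituents are ordered alphabetically, ignoring any di-/tri- multipliers.
The name is 3-chloro-4-ethyl-4-methylheptane.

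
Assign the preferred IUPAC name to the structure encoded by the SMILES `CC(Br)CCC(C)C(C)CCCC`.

The parent chain contains 10 carbons (decane).
Choose the numbering such that the substituent locant set {2,5,6} is lower than {5,6,9} at the first point of difference.
That gives a bromo group at C-2; methyl groups at C-5 and C-6.
Substituent prefixes are cited in alphabetical order (multiplying prefixes like di-/tri- are ignored for ordering).
The name is 2-bromo-5,6-dimethyldecane.

2-bromo-5,6-dimethyldecane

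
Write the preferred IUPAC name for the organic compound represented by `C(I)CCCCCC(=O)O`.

Counting along the main chain through the –COOH group gives 7 carbons: the parent is heptane.
The principal characteristic group is a carboxylic acid (terminal –COOH), named with the suffix -oic acid.
The numbering direction is chosen so that the carboxylic acid carbon is C-1 by definition.
This places an iodo group at C-7.
The name is 7-iodoheptanoic acid.

7-iodoheptanoic acid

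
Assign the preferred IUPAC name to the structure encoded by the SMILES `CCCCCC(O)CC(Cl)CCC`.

The longest chain bearing the –OH group is 11 carbons long (undecane).
The highest-priority functional group is an alcohol (–OH), so the name ends in -ol.
Number the chain so that the substituent locant set {4} is lower than {8} at the first point of difference.
That gives the hydroxyl at C-6; a chloro group at C-4.
The name is 4-chloroundecan-6-ol.

4-chloroundecan-6-ol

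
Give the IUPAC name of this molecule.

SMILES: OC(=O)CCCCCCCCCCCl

Counting along the main chain through the –COOH group gives 11 carbons: the parent is undecane.
The principal characteristic group is a carboxylic acid (terminal –COOH), named with the suffix -oic acid.
The numbering direction is chosen so that the carboxylic acid carbon is C-1 by definition.
With this numbering: a chloro group at C-11.
Assembling the pieces gives 11-chloroundecanoic acid.

11-chloroundecanoic acid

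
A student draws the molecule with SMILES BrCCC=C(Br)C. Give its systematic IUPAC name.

The longest carbon chain that includes the multiple bond has 5 carbons, so the parent hydride is pentane.
There is one C=C double bond, indicated by the ending -ene.
The numbering direction is chosen so that numbering from this end puts the double bond at C-2 rather than C-3.
This places the double bond between C-2 and C-3; bromo groups at C-2 and C-5.
Putting it together: 2,5-dibromopent-2-ene.

2,5-dibromopent-2-ene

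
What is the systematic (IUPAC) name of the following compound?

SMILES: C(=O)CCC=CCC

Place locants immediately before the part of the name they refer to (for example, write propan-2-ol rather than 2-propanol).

hept-4-enal

The longest chain bearing the –CHO group and the multiple bond is 7 carbons long (heptane).
An aldehyde (terminal –CHO) is the principal characteristic group, giving the suffix -al.
A C=C double bond in the chain gives the infix -ene-.
Number the chain so that the aldehyde carbon is C-1 by definition.
This places the double bond between C-4 and C-5.
The name is hept-4-enal.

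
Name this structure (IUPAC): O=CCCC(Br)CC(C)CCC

4-bromo-6-methylnonanal

Counting along the main chain through the –CHO group gives 9 carbons: the parent is nonane.
The highest-priority functional group is an aldehyde (terminal –CHO), so the name ends in -al.
Choose the numbering such that the aldehyde carbon is C-1 by definition.
This places a bromo group at C-4; a methyl group at C-6.
The substituents are ordered alphabetically, ignoring any di-/tri- multipliers.
The name is 4-bromo-6-methylnonanal.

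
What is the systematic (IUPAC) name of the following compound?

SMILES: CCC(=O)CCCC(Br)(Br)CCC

7,7-dibromodecan-3-one

Counting along the main chain through the carbonyl gives 10 carbons: the parent is decane.
The principal characteristic group is a ketone (C=O on an internal carbon), named with the suffix -one.
Choose the numbering such that numbering from this end puts the carbonyl group at C-3 rather than C-8.
This places the carbonyl at C-3; two bromo groups at C-7.
Assembling the pieces gives 7,7-dibromodecan-3-one.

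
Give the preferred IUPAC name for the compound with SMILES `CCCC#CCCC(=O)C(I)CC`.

The longest carbon chain that includes the carbonyl and the multiple bond has 11 carbons, so the parent hydride is undecane.
The highest-priority functional group is a ketone (C=O on an internal carbon), so the name ends in -one.
A C≡C triple bond in the chain gives the infix -yne-.
Number the chain so that numbering from this end puts the carbonyl group at C-4 rather than C-8.
This places the carbonyl at C-4; the triple bond between C-7 and C-8; an iodo group at C-3.
Putting it together: 3-iodoundec-7-yn-4-one.

3-iodoundec-7-yn-4-one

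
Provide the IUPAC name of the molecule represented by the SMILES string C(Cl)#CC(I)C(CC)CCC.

1-chloro-4-ethyl-3-iodohept-1-yne

The longest chain bearing the multiple bond is 7 carbons long (heptane).
A C≡C triple bond in the chain gives the infix -yne-.
Choose the numbering such that numbering from this end puts the triple bond at C-1 rather than C-6.
This places the triple bond between C-1 and C-2; a chloro group at C-1; an ethyl group at C-4; an iodo group at C-3.
Substituent prefixes are cited in alphabetical order (multiplying prefixes like di-/tri- are ignored for ordering).
Assembling the pieces gives 1-chloro-4-ethyl-3-iodohept-1-yne.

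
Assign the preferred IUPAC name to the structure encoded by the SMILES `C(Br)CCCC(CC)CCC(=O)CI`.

9-bromo-5-ethyl-1-iodononan-2-one

The longest carbon chain that includes the carbonyl has 9 carbons, so the parent hydride is nonane.
The highest-priority functional group is a ketone (C=O on an internal carbon), so the name ends in -one.
Number the chain so that numbering from this end puts the carbonyl group at C-2 rather than C-8.
That gives the carbonyl at C-2; a bromo group at C-9; an ethyl group at C-5; an iodo group at C-1.
Substituent prefixes are cited in alphabetical order (multiplying prefixes like di-/tri- are ignored for ordering).
Assembling the pieces gives 9-bromo-5-ethyl-1-iodononan-2-one.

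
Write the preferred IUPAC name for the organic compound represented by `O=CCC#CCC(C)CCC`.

6-methylnon-3-ynal

The longest carbon chain that includes the –CHO group and the multiple bond has 9 carbons, so the parent hydride is nonane.
The highest-priority functional group is an aldehyde (terminal –CHO), so the name ends in -al.
The chain contains a C≡C triple bond, so the unsaturation ending is -yne.
Choose the numbering such that the aldehyde carbon is C-1 by definition.
With this numbering: the triple bond between C-3 and C-4; a methyl group at C-6.
Assembling the pieces gives 6-methylnon-3-ynal.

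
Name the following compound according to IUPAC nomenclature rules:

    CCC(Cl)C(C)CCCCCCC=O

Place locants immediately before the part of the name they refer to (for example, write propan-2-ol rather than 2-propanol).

9-chloro-8-methylundecanal

The longest chain bearing the –CHO group is 11 carbons long (undecane).
The highest-priority functional group is an aldehyde (terminal –CHO), so the name ends in -al.
The numbering direction is chosen so that the aldehyde carbon is C-1 by definition.
With this numbering: a chloro group at C-9; a methyl group at C-8.
Prefixes are listed alphabetically: chloro, methyl.
Assembling the pieces gives 9-chloro-8-methylundecanal.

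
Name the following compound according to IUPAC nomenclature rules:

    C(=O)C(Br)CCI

2-bromo-4-iodobutanal

The longest chain bearing the –CHO group is 4 carbons long (butane).
The highest-priority functional group is an aldehyde (terminal –CHO), so the name ends in -al.
Choose the numbering such that the aldehyde carbon is C-1 by definition.
That gives a bromo group at C-2; an iodo group at C-4.
Substituent prefixes are cited in alphabetical order (multiplying prefixes like di-/tri- are ignored for ordering).
Assembling the pieces gives 2-bromo-4-iodobutanal.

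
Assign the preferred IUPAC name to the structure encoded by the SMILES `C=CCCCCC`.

The longest chain bearing the multiple bond is 7 carbons long (heptane).
The chain contains a C=C double bond, so the unsaturation ending is -ene.
The numbering direction is chosen so that numbering from this end puts the double bond at C-1 rather than C-6.
That gives the double bond between C-1 and C-2.
Assembling the pieces gives hept-1-ene.

hept-1-ene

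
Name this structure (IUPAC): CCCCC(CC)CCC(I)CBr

1-bromo-5-ethyl-2-iodononane

The longest carbon chain is 9 atoms: the parent is nonane.
Choose the numbering such that the substituent locant set {1,2,5} is lower than {5,8,9} at the first point of difference.
With this numbering: a bromo group at C-1; an ethyl group at C-5; an iodo group at C-2.
Prefixes are listed alphabetically: bromo, ethyl, iodo.
Putting it together: 1-bromo-5-ethyl-2-iodononane.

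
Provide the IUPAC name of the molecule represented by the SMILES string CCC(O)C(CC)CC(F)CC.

4-ethyl-6-fluorooctan-3-ol

Counting along the main chain through the –OH group gives 8 carbons: the parent is octane.
The principal characteristic group is an alcohol (–OH), named with the suffix -ol.
Number the chain so that numbering from this end puts the hydroxyl group at C-3 rather than C-6.
This places the hydroxyl at C-3; an ethyl group at C-4; a fluoro group at C-6.
Prefixes are listed alphabetically: ethyl, fluoro.
Assembling the pieces gives 4-ethyl-6-fluorooctan-3-ol.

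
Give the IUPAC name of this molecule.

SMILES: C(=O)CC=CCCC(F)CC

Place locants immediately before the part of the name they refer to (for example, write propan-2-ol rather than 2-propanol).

7-fluoronon-3-enal

The longest chain bearing the –CHO group and the multiple bond is 9 carbons long (nonane).
The highest-priority functional group is an aldehyde (terminal –CHO), so the name ends in -al.
There is one C=C double bond, indicated by the ending -ene.
The numbering direction is chosen so that the aldehyde carbon is C-1 by definition.
This places the double bond between C-3 and C-4; a fluoro group at C-7.
Assembling the pieces gives 7-fluoronon-3-enal.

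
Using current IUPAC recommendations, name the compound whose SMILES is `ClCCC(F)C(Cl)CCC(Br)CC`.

7-bromo-1,4-dichloro-3-fluorononane

The longest carbon chain is 9 atoms: the parent is nonane.
Number the chain so that the substituent locant set {1,3,4,7} is lower than {3,6,7,9} at the first point of difference.
This places a bromo group at C-7; chloro groups at C-1 and C-4; a fluoro group at C-3.
Substituent prefixes are cited in alphabetical order (multiplying prefixes like di-/tri- are ignored for ordering).
Assembling the pieces gives 7-bromo-1,4-dichloro-3-fluorononane.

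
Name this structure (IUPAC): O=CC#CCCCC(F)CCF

7,9-difluoronon-2-ynal

Counting along the main chain through the –CHO group and the multiple bond gives 9 carbons: the parent is nonane.
The highest-priority functional group is an aldehyde (terminal –CHO), so the name ends in -al.
The chain contains a C≡C triple bond, so the unsaturation ending is -yne.
The numbering direction is chosen so that the aldehyde carbon is C-1 by definition.
This places the triple bond between C-2 and C-3; fluoro groups at C-7 and C-9.
Putting it together: 7,9-difluoronon-2-ynal.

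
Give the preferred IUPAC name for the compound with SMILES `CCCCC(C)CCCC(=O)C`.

6-methyldecan-2-one

The longest chain bearing the carbonyl is 10 carbons long (decane).
A ketone (C=O on an internal carbon) is the principal characteristic group, giving the suffix -one.
The numbering direction is chosen so that numbering from this end puts the carbonyl group at C-2 rather than C-9.
That gives the carbonyl at C-2; a methyl group at C-6.
Putting it together: 6-methyldecan-2-one.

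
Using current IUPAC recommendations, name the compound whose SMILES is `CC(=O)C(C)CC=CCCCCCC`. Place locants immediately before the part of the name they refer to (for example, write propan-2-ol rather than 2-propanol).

3-methyldodec-5-en-2-one

Counting along the main chain through the carbonyl and the multiple bond gives 12 carbons: the parent is dodecane.
The highest-priority functional group is a ketone (C=O on an internal carbon), so the name ends in -one.
There is one C=C double bond, indicated by the ending -ene.
Choose the numbering such that numbering from this end puts the carbonyl group at C-2 rather than C-11.
This places the carbonyl at C-2; the double bond between C-5 and C-6; a methyl group at C-3.
Assembling the pieces gives 3-methyldodec-5-en-2-one.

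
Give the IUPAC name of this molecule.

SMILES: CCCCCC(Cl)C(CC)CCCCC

The longest carbon chain is 12 atoms: the parent is dodecane.
Choose the numbering such that the locant sets are identical either way, so the alphabetically earlier chloro substituent takes the lower locant (6 rather than 7).
That gives a chloro group at C-6; an ethyl group at C-7.
Prefixes are listed alphabetically: chloro, ethyl.
The name is 6-chloro-7-ethyldodecane.

6-chloro-7-ethyldodecane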